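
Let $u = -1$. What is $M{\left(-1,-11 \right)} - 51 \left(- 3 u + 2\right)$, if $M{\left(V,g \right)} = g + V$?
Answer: $-267$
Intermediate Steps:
$M{\left(V,g \right)} = V + g$
$M{\left(-1,-11 \right)} - 51 \left(- 3 u + 2\right) = \left(-1 - 11\right) - 51 \left(\left(-3\right) \left(-1\right) + 2\right) = -12 - 51 \left(3 + 2\right) = -12 - 255 = -267$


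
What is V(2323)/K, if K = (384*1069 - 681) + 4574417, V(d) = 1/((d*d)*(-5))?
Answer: -1/134482778421640 ≈ -7.4359e-15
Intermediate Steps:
V(d) = -1/(5*d²) (V(d) = 1/(d²*(-5)) = 1/(-5*d²) = -1/(5*d²))
K = 4984232 (K = (410496 - 681) + 4574417 = 409815 + 4574417 = 4984232)
V(2323)/K = -⅕/2323²/4984232 = -⅕*1/5396329*(1/4984232) = -1/26981645*1/4984232 = -1/134482778421640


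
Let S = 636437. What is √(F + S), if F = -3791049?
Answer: 2*I*√788653 ≈ 1776.1*I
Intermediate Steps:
√(F + S) = √(-3791049 + 636437) = √(-3154612) = 2*I*√788653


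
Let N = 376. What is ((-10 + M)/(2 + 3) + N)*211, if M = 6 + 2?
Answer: 396258/5 ≈ 79252.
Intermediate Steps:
M = 8
((-10 + M)/(2 + 3) + N)*211 = ((-10 + 8)/(2 + 3) + 376)*211 = (-2/5 + 376)*211 = (1878/5)*211 = 396258/5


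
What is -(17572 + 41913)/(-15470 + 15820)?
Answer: -11897/70 ≈ -169.96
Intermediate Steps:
-(17572 + 41913)/(-15470 + 15820) = -59485/350 = -1*11897/70 = -11897/70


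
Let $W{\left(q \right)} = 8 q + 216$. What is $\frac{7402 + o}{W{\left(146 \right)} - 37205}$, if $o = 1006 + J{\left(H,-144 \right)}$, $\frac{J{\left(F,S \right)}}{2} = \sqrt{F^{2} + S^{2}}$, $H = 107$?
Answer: $- \frac{8408}{35821} - \frac{2 \sqrt{32185}}{35821} \approx -0.24474$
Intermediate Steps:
$J{\left(F,S \right)} = 2 \sqrt{F^{2} + S^{2}}$
$W{\left(q \right)} = 216 + 8 q$
$o = 1006 + 2 \sqrt{32185}$ ($o = 1006 + 2 \sqrt{107^{2} + \left(-144\right)^{2}} = 1006 + 2 \sqrt{11449 + 20736} = 1006 + 2 \sqrt{32185} \approx 1364.8$)
$\frac{7402 + o}{W{\left(146 \right)} - 37205} = \frac{7402 + \left(1006 + 2 \sqrt{32185}\right)}{\left(216 + 8 \cdot 146\right) - 37205} = \frac{8408 + 2 \sqrt{32185}}{\left(216 + 1168\right) - 37205} = \frac{8408 + 2 \sqrt{32185}}{1384 - 37205} = \frac{8408 + 2 \sqrt{32185}}{-35821} = \left(8408 + 2 \sqrt{32185}\right) \left(- \frac{1}{35821}\right) = - \frac{8408}{35821} - \frac{2 \sqrt{32185}}{35821}$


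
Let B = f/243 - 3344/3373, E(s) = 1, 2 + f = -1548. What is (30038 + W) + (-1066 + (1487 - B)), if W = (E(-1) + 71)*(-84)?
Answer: 20014248371/819639 ≈ 24418.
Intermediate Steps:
f = -1550 (f = -2 - 1548 = -1550)
B = -6040742/819639 (B = -1550/243 - 3344/3373 = -6040742/819639 ≈ -7.3700)
W = -6048 (W = (1 + 71)*(-84) = 72*(-84) = -6048)
(30038 + W) + (-1066 + (1487 - B)) = (30038 - 6048) + (-1066 + (1487 - 1*(-6040742/819639))) = 23990 + (-1066 + (1487 + 6040742/819639)) = 23990 + (-1066 + 1224843935/819639) = 23990 + 351108761/819639 = 20014248371/819639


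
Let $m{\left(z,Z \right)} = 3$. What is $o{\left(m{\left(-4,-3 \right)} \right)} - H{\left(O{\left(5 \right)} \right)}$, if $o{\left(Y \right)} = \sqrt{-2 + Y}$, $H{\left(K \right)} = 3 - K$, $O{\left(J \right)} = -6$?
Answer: $-8$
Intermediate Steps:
$o{\left(m{\left(-4,-3 \right)} \right)} - H{\left(O{\left(5 \right)} \right)} = \sqrt{-2 + 3} - \left(3 - -6\right) = \sqrt{1} - \left(3 + 6\right) = 1 - 9 = -8$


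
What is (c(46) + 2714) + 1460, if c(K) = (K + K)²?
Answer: 12638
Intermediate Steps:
c(K) = 4*K² (c(K) = (2*K)² = 4*K²)
(c(46) + 2714) + 1460 = (4*46² + 2714) + 1460 = (4*2116 + 2714) + 1460 = (8464 + 2714) + 1460 = 11178 + 1460 = 12638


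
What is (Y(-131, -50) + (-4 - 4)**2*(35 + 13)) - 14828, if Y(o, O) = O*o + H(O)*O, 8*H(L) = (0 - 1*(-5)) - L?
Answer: -22199/4 ≈ -5549.8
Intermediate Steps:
H(L) = 5/8 - L/8 (H(L) = ((0 - 1*(-5)) - L)/8 = ((0 + 5) - L)/8 = (5 - L)/8 = 5/8 - L/8)
Y(o, O) = O*o + O*(5/8 - O/8) (Y(o, O) = O*o + (5/8 - O/8)*O = O*o + O*(5/8 - O/8))
(Y(-131, -50) + (-4 - 4)**2*(35 + 13)) - 14828 = ((1/8)*(-50)*(5 - 1*(-50) + 8*(-131)) + (-4 - 4)**2*(35 + 13)) - 14828 = ((1/8)*(-50)*(5 + 50 - 1048) + (-8)**2*48) - 14828 = ((1/8)*(-50)*(-993) + 64*48) - 14828 = (24825/4 + 3072) - 14828 = 37113/4 - 14828 = -22199/4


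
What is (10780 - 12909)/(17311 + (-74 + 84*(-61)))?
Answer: -2129/12113 ≈ -0.17576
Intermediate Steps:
(10780 - 12909)/(17311 + (-74 + 84*(-61))) = -2129/(17311 + (-74 - 5124)) = -2129/(17311 - 5198) = -2129/12113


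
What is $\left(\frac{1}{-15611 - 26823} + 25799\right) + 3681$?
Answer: $\frac{1250954319}{42434} \approx 29480.0$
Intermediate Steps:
$\left(\frac{1}{-15611 - 26823} + 25799\right) + 3681 = \left(\frac{1}{-42434} + 25799\right) + 3681 = \left(- \frac{1}{42434} + 25799\right) + 3681 = \frac{1094754765}{42434} + 3681 = \frac{1250954319}{42434}$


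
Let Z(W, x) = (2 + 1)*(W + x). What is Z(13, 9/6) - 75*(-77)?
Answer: 11637/2 ≈ 5818.5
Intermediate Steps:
Z(W, x) = 3*W + 3*x (Z(W, x) = 3*(W + x) = 3*W + 3*x)
Z(13, 9/6) - 75*(-77) = (3*13 + 3*(9/6)) - 75*(-77) = (39 + 3*(9*(⅙))) + 5775 = (39 + 3*(3/2)) + 5775 = (39 + 9/2) + 5775 = 87/2 + 5775 = 11637/2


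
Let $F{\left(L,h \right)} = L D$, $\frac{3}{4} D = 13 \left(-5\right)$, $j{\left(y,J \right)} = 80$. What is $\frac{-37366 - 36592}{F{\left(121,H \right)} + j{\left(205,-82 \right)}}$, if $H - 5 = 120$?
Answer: $\frac{110937}{15610} \approx 7.1068$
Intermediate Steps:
$H = 125$ ($H = 5 + 120 = 125$)
$D = - \frac{260}{3}$ ($D = \frac{4 \cdot 13 \left(-5\right)}{3} = \frac{4}{3} \left(-65\right) = - \frac{260}{3} \approx -86.667$)
$F{\left(L,h \right)} = - \frac{260 L}{3}$ ($F{\left(L,h \right)} = L \left(- \frac{260}{3}\right) = - \frac{260 L}{3}$)
$\frac{-37366 - 36592}{F{\left(121,H \right)} + j{\left(205,-82 \right)}} = \frac{-37366 - 36592}{\left(- \frac{260}{3}\right) 121 + 80} = - \frac{73958}{- \frac{31460}{3} + 80} = - \frac{73958}{- \frac{31220}{3}} = \left(-73958\right) \left(- \frac{3}{31220}\right) = \frac{110937}{15610}$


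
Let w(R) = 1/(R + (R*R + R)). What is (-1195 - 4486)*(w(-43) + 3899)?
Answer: -39050841778/1763 ≈ -2.2150e+7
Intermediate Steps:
w(R) = 1/(R**2 + 2*R) (w(R) = 1/(R + (R**2 + R)) = 1/(R + (R + R**2)) = 1/(R**2 + 2*R))
(-1195 - 4486)*(w(-43) + 3899) = (-1195 - 4486)*(1/((-43)*(2 - 43)) + 3899) = -5681*(-1/43/(-41) + 3899) = -5681*(-1/43*(-1/41) + 3899) = -5681*(1/1763 + 3899) = -5681*6873938/1763 = -39050841778/1763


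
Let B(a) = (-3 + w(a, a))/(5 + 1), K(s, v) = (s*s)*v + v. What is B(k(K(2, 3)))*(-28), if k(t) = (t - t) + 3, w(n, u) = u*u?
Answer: -28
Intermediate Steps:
w(n, u) = u²
K(s, v) = v + v*s² (K(s, v) = s²*v + v = v*s² + v = v + v*s²)
k(t) = 3 (k(t) = 0 + 3 = 3)
B(a) = -½ + a²/6 (B(a) = (-3 + a²)/(5 + 1) = (-3 + a²)/6 = (-3 + a²)*(⅙) = -½ + a²/6)
B(k(K(2, 3)))*(-28) = (-½ + (⅙)*3²)*(-28) = (-½ + (⅙)*9)*(-28) = (-½ + 3/2)*(-28) = 1*(-28) = -28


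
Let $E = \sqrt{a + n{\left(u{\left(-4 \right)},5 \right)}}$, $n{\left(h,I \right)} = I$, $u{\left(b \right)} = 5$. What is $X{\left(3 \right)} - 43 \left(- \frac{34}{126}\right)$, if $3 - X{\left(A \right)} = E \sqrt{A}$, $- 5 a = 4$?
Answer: $\frac{920}{63} - \frac{3 \sqrt{35}}{5} \approx 11.054$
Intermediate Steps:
$a = - \frac{4}{5}$ ($a = \left(- \frac{1}{5}\right) 4 = - \frac{4}{5} \approx -0.8$)
$E = \frac{\sqrt{105}}{5}$ ($E = \sqrt{- \frac{4}{5} + 5} = \sqrt{\frac{21}{5}} = \frac{\sqrt{105}}{5} \approx 2.0494$)
$X{\left(A \right)} = 3 - \frac{\sqrt{105} \sqrt{A}}{5}$ ($X{\left(A \right)} = 3 - \frac{\sqrt{105}}{5} \sqrt{A} = 3 - \frac{\sqrt{105} \sqrt{A}}{5}$)
$X{\left(3 \right)} - 43 \left(- \frac{34}{126}\right) = \left(3 - \frac{\sqrt{105} \sqrt{3}}{5}\right) - 43 \left(- \frac{34}{126}\right) = \left(3 - \frac{3 \sqrt{35}}{5}\right) - 43 \left(\left(-34\right) \frac{1}{126}\right) = \left(3 - \frac{3 \sqrt{35}}{5}\right) - - \frac{731}{63} = \left(3 - \frac{3 \sqrt{35}}{5}\right) + \frac{731}{63} = \frac{920}{63} - \frac{3 \sqrt{35}}{5}$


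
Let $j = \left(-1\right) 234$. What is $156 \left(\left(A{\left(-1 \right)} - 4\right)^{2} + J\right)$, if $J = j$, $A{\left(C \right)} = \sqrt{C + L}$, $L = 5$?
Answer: $-35880$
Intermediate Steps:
$A{\left(C \right)} = \sqrt{5 + C}$ ($A{\left(C \right)} = \sqrt{C + 5} = \sqrt{5 + C}$)
$j = -234$
$J = -234$
$156 \left(\left(A{\left(-1 \right)} - 4\right)^{2} + J\right) = 156 \left(\left(\sqrt{5 - 1} - 4\right)^{2} - 234\right) = 156 \left(\left(\sqrt{4} - 4\right)^{2} - 234\right) = 156 \left(\left(2 - 4\right)^{2} - 234\right) = 156 \left(\left(-2\right)^{2} - 234\right) = 156 \left(4 - 234\right) = 156 \left(-230\right) = -35880$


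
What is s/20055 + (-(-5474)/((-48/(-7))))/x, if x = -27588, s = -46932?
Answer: -10486158043/4426218720 ≈ -2.3691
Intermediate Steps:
s/20055 + (-(-5474)/((-48/(-7))))/x = -46932/20055 - (-5474)/((-48/(-7)))/(-27588) = -46932*1/20055 - (-5474)/((-48*(-⅐)))*(-1/27588) = -15644/6685 - (-5474)/48/7*(-1/27588) = -15644/6685 - (-5474)*7/48*(-1/27588) = -15644/6685 - 119*(-161/24)*(-1/27588) = -15644/6685 + (19159/24)*(-1/27588) = -15644/6685 - 19159/662112 = -10486158043/4426218720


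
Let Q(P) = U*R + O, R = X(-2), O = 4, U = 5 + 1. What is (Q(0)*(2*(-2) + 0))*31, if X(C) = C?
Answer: 992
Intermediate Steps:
U = 6
R = -2
Q(P) = -8 (Q(P) = 6*(-2) + 4 = -12 + 4 = -8)
(Q(0)*(2*(-2) + 0))*31 = -8*(2*(-2) + 0)*31 = -8*(-4 + 0)*31 = -8*(-4)*31 = 32*31 = 992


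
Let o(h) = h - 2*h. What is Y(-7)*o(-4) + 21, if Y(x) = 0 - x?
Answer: 49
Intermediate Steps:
o(h) = -h (o(h) = h - 2*h = -h)
Y(x) = -x
Y(-7)*o(-4) + 21 = (-1*(-7))*(-1*(-4)) + 21 = 7*4 + 21 = 28 + 21 = 49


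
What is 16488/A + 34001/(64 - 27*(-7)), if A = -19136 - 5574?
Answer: 37999693/284165 ≈ 133.72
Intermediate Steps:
A = -24710
16488/A + 34001/(64 - 27*(-7)) = 16488/(-24710) + 34001/(64 - 27*(-7)) = 16488*(-1/24710) + 34001/(64 + 189) = -8244/12355 + 34001/253 = -8244/12355 + 34001*(1/253) = -8244/12355 + 3091/23 = 37999693/284165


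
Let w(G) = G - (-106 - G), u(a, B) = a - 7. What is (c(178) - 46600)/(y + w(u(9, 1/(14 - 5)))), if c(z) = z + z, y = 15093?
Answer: -46244/15203 ≈ -3.0418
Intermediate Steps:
u(a, B) = -7 + a
c(z) = 2*z
w(G) = 106 + 2*G (w(G) = G + (106 + G) = 106 + 2*G)
(c(178) - 46600)/(y + w(u(9, 1/(14 - 5)))) = (2*178 - 46600)/(15093 + (106 + 2*(-7 + 9))) = (356 - 46600)/(15093 + (106 + 2*2)) = -46244/(15093 + (106 + 4)) = -46244/(15093 + 110) = -46244/15203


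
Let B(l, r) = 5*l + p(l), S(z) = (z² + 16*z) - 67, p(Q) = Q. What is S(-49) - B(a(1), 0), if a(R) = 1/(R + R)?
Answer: 1547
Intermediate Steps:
a(R) = 1/(2*R)
S(z) = -67 + z² + 16*z
B(l, r) = 6*l (B(l, r) = 5*l + l = 6*l)
S(-49) - B(a(1), 0) = (-67 + (-49)² + 16*(-49)) - 6*(½)/1 = (-67 + 2401 - 784) - 6*(½)*1 = 1550 - 6/2 = 1550 - 1*3 = 1550 - 3 = 1547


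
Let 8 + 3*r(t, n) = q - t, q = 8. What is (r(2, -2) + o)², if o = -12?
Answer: 1444/9 ≈ 160.44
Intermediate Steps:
r(t, n) = -t/3 (r(t, n) = -8/3 + (8 - t)/3 = -8/3 + (8/3 - t/3) = -t/3)
(r(2, -2) + o)² = (-⅓*2 - 12)² = (-⅔ - 12)² = (-38/3)² = 1444/9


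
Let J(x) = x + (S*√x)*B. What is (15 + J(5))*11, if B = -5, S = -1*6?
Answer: 220 + 330*√5 ≈ 957.90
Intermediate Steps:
S = -6
J(x) = x + 30*√x (J(x) = x - 6*√x*(-5) = x + 30*√x)
(15 + J(5))*11 = (15 + (5 + 30*√5))*11 = (20 + 30*√5)*11 = 220 + 330*√5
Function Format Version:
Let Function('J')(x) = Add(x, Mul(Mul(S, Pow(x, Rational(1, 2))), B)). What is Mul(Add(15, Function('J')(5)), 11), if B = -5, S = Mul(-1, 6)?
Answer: Add(220, Mul(330, Pow(5, Rational(1, 2)))) ≈ 957.90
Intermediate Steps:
S = -6
Function('J')(x) = Add(x, Mul(30, Pow(x, Rational(1, 2)))) (Function('J')(x) = Add(x, Mul(Mul(-6, Pow(x, Rational(1, 2))), -5)) = Add(x, Mul(30, Pow(x, Rational(1, 2)))))
Mul(Add(15, Function('J')(5)), 11) = Mul(Add(15, Add(5, Mul(30, Pow(5, Rational(1, 2))))), 11) = Mul(Add(20, Mul(30, Pow(5, Rational(1, 2)))), 11) = Add(220, Mul(330, Pow(5, Rational(1, 2))))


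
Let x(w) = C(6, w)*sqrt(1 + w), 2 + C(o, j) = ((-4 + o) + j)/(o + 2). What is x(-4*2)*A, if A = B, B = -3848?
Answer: 10582*I*sqrt(7) ≈ 27997.0*I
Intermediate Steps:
A = -3848
C(o, j) = -2 + (-4 + j + o)/(2 + o) (C(o, j) = -2 + ((-4 + o) + j)/(o + 2) = -2 + (-4 + j + o)/(2 + o))
x(w) = sqrt(1 + w)*(-7/4 + w/8) (x(w) = ((-8 + w - 1*6)/(2 + 6))*sqrt(1 + w) = ((-8 + w - 6)/8)*sqrt(1 + w) = ((-14 + w)/8)*sqrt(1 + w) = (-7/4 + w/8)*sqrt(1 + w) = sqrt(1 + w)*(-7/4 + w/8))
x(-4*2)*A = (sqrt(1 - 4*2)*(-14 - 4*2)/8)*(-3848) = (sqrt(1 - 8)*(-14 - 8)/8)*(-3848) = ((1/8)*sqrt(-7)*(-22))*(-3848) = ((1/8)*(I*sqrt(7))*(-22))*(-3848) = -11*I*sqrt(7)/4*(-3848) = 10582*I*sqrt(7)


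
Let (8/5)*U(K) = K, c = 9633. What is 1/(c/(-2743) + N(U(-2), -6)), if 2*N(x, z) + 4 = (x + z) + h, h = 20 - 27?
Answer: -1688/21331 ≈ -0.079134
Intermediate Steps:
U(K) = 5*K/8
h = -7
N(x, z) = -11/2 + x/2 + z/2 (N(x, z) = -2 + ((x + z) - 7)/2 = -2 + (-7 + x + z)/2 = -2 + (-7/2 + x/2 + z/2) = -11/2 + x/2 + z/2)
1/(c/(-2743) + N(U(-2), -6)) = 1/(9633/(-2743) + (-11/2 + ((5/8)*(-2))/2 + (½)*(-6))) = 1/(9633*(-1/2743) + (-11/2 + (½)*(-5/4) - 3)) = 1/(-741/211 + (-11/2 - 5/8 - 3)) = 1/(-741/211 - 73/8) = 1/(-21331/1688) = -1688/21331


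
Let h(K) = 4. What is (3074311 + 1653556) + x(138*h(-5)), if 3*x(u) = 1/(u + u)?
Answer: 15658695505/3312 ≈ 4.7279e+6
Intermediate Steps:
x(u) = 1/(6*u) (x(u) = 1/(3*(u + u)) = 1/(3*((2*u))) = (1/(2*u))/3 = 1/(6*u))
(3074311 + 1653556) + x(138*h(-5)) = (3074311 + 1653556) + 1/(6*((138*4))) = 4727867 + (⅙)/552 = 4727867 + (⅙)*(1/552) = 4727867 + 1/3312 = 15658695505/3312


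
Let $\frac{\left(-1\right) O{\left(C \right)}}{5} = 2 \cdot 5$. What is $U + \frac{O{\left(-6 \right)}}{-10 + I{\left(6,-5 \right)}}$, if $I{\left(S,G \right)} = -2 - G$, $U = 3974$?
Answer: $\frac{27868}{7} \approx 3981.1$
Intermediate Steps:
$O{\left(C \right)} = -50$ ($O{\left(C \right)} = - 5 \cdot 2 \cdot 5 = \left(-5\right) 10 = -50$)
$U + \frac{O{\left(-6 \right)}}{-10 + I{\left(6,-5 \right)}} = 3974 + \frac{1}{-10 - -3} \left(-50\right) = 3974 + \frac{1}{-10 + \left(-2 + 5\right)} \left(-50\right) = 3974 + \frac{1}{-10 + 3} \left(-50\right) = 3974 + \frac{1}{-7} \left(-50\right) = 3974 - - \frac{50}{7} = 3974 + \frac{50}{7} = \frac{27868}{7}$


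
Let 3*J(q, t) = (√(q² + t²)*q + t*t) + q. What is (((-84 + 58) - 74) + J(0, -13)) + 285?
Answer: 724/3 ≈ 241.33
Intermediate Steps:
J(q, t) = q/3 + t²/3 + q*√(q² + t²)/3 (J(q, t) = ((√(q² + t²)*q + t*t) + q)/3 = ((q*√(q² + t²) + t²) + q)/3 = ((t² + q*√(q² + t²)) + q)/3 = (q + t² + q*√(q² + t²))/3 = q/3 + t²/3 + q*√(q² + t²)/3)
(((-84 + 58) - 74) + J(0, -13)) + 285 = (((-84 + 58) - 74) + ((⅓)*0 + (⅓)*(-13)² + (⅓)*0*√(0² + (-13)²))) + 285 = ((-26 - 74) + (0 + (⅓)*169 + (⅓)*0*√(0 + 169))) + 285 = (-100 + (0 + 169/3 + (⅓)*0*√169)) + 285 = (-100 + (0 + 169/3 + (⅓)*0*13)) + 285 = (-100 + (0 + 169/3 + 0)) + 285 = (-100 + 169/3) + 285 = -131/3 + 285 = 724/3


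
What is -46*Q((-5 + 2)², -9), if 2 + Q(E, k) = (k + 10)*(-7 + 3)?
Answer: 276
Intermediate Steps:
Q(E, k) = -42 - 4*k (Q(E, k) = -2 + (k + 10)*(-7 + 3) = -2 + (10 + k)*(-4) = -2 + (-40 - 4*k) = -42 - 4*k)
-46*Q((-5 + 2)², -9) = -46*(-42 - 4*(-9)) = -46*(-42 + 36) = -46*(-6) = 276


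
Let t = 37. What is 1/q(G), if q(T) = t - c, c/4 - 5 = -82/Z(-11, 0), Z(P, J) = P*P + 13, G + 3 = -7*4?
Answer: 67/1303 ≈ 0.051420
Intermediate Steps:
G = -31 (G = -3 - 7*4 = -3 - 28 = -31)
Z(P, J) = 13 + P² (Z(P, J) = P² + 13 = 13 + P²)
c = 1176/67 (c = 20 + 4*(-82/(13 + (-11)²)) = 20 + 4*(-82/(13 + 121)) = 20 + 4*(-82/134) = 20 + 4*(-82*1/134) = 20 + 4*(-41/67) = 20 - 164/67 = 1176/67 ≈ 17.552)
q(T) = 1303/67 (q(T) = 37 - 1*1176/67 = 37 - 1176/67 = 1303/67)
1/q(G) = 1/(1303/67) = 67/1303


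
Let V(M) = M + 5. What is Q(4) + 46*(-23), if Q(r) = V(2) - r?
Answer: -1055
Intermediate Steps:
V(M) = 5 + M
Q(r) = 7 - r (Q(r) = (5 + 2) - r = 7 - r)
Q(4) + 46*(-23) = (7 - 1*4) + 46*(-23) = (7 - 4) - 1058 = 3 - 1058 = -1055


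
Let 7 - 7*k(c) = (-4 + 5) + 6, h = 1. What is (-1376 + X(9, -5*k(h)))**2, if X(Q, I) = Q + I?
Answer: 1868689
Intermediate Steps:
k(c) = 0 (k(c) = 1 - ((-4 + 5) + 6)/7 = 1 - (1 + 6)/7 = 1 - 1/7*7 = 1 - 1 = 0)
X(Q, I) = I + Q
(-1376 + X(9, -5*k(h)))**2 = (-1376 + (-5*0 + 9))**2 = (-1376 + (0 + 9))**2 = (-1376 + 9)**2 = (-1367)**2 = 1868689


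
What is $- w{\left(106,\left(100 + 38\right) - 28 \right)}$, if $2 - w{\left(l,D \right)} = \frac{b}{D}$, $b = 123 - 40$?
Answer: $- \frac{137}{110} \approx -1.2455$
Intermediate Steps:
$b = 83$
$w{\left(l,D \right)} = 2 - \frac{83}{D}$
$- w{\left(106,\left(100 + 38\right) - 28 \right)} = - (2 - \frac{83}{\left(100 + 38\right) - 28}) = - (2 - \frac{83}{138 - 28}) = - (2 - \frac{83}{110}) = \left(-1\right) \frac{137}{110} = - \frac{137}{110}$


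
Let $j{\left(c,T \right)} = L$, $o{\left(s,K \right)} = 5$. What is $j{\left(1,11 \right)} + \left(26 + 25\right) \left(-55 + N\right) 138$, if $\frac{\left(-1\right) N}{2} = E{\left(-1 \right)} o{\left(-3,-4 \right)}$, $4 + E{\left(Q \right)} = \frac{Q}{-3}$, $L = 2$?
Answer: $-129028$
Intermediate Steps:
$j{\left(c,T \right)} = 2$
$E{\left(Q \right)} = -4 - \frac{Q}{3}$ ($E{\left(Q \right)} = -4 + \frac{Q}{-3} = -4 + Q \left(- \frac{1}{3}\right) = -4 - \frac{Q}{3}$)
$N = \frac{110}{3}$ ($N = - 2 \left(-4 - - \frac{1}{3}\right) 5 = - 2 \left(-4 + \frac{1}{3}\right) 5 = - 2 \left(\left(- \frac{11}{3}\right) 5\right) = \left(-2\right) \left(- \frac{55}{3}\right) = \frac{110}{3} \approx 36.667$)
$j{\left(1,11 \right)} + \left(26 + 25\right) \left(-55 + N\right) 138 = 2 + \left(26 + 25\right) \left(-55 + \frac{110}{3}\right) 138 = 2 + 51 \left(- \frac{55}{3}\right) 138 = 2 - 129030 = -129028$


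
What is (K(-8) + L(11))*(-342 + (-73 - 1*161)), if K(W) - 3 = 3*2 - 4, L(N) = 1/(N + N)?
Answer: -31968/11 ≈ -2906.2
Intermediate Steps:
L(N) = 1/(2*N)
K(W) = 5 (K(W) = 3 + (3*2 - 4) = 3 + (6 - 4) = 3 + 2 = 5)
(K(-8) + L(11))*(-342 + (-73 - 1*161)) = (5 + (½)/11)*(-342 + (-73 - 1*161)) = (5 + (½)*(1/11))*(-342 + (-73 - 161)) = (5 + 1/22)*(-342 - 234) = (111/22)*(-576) = -31968/11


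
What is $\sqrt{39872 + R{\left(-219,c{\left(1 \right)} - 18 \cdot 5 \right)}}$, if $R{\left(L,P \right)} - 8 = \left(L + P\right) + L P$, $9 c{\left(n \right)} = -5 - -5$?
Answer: $\sqrt{59281} \approx 243.48$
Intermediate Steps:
$c{\left(n \right)} = 0$ ($c{\left(n \right)} = \frac{-5 - -5}{9} = \frac{-5 + 5}{9} = \frac{1}{9} \cdot 0 = 0$)
$R{\left(L,P \right)} = 8 + L + P + L P$ ($R{\left(L,P \right)} = 8 + \left(\left(L + P\right) + L P\right) = 8 + \left(L + P + L P\right) = 8 + L + P + L P$)
$\sqrt{39872 + R{\left(-219,c{\left(1 \right)} - 18 \cdot 5 \right)}} = \sqrt{39872 + \left(8 - 219 + \left(0 - 18 \cdot 5\right) - 219 \left(0 - 18 \cdot 5\right)\right)} = \sqrt{39872 + \left(8 - 219 + \left(0 - 90\right) - 219 \left(0 - 90\right)\right)} = \sqrt{39872 - -19409} = \sqrt{39872 + \left(8 - 219 - 90 + 19710\right)} = \sqrt{39872 + 19409} = \sqrt{59281}$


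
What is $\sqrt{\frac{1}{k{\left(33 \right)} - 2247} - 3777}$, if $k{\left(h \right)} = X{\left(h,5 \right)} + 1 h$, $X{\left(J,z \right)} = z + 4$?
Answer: $\frac{i \sqrt{41641430}}{105} \approx 61.457 i$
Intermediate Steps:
$X{\left(J,z \right)} = 4 + z$
$k{\left(h \right)} = 9 + h$ ($k{\left(h \right)} = \left(4 + 5\right) + 1 h = 9 + h$)
$\sqrt{\frac{1}{k{\left(33 \right)} - 2247} - 3777} = \sqrt{\frac{1}{\left(9 + 33\right) - 2247} - 3777} = \sqrt{\frac{1}{42 - 2247} - 3777} = \sqrt{\frac{1}{-2205} - 3777} = \sqrt{- \frac{1}{2205} - 3777} = \sqrt{- \frac{8328286}{2205}} = \frac{i \sqrt{41641430}}{105}$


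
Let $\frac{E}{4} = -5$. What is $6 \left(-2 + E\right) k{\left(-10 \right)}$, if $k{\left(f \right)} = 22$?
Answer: $-2904$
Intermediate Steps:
$E = -20$ ($E = 4 \left(-5\right) = -20$)
$6 \left(-2 + E\right) k{\left(-10 \right)} = 6 \left(-2 - 20\right) 22 = 6 \left(-22\right) 22 = \left(-132\right) 22 = -2904$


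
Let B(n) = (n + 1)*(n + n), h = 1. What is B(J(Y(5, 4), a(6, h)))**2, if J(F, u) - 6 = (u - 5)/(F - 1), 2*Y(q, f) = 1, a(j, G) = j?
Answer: 1600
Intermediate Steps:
Y(q, f) = 1/2 (Y(q, f) = (1/2)*1 = 1/2)
J(F, u) = 6 + (-5 + u)/(-1 + F) (J(F, u) = 6 + (u - 5)/(F - 1) = 6 + (-5 + u)/(-1 + F))
B(n) = 2*n*(1 + n) (B(n) = (1 + n)*(2*n) = 2*n*(1 + n))
B(J(Y(5, 4), a(6, h)))**2 = (2*((-11 + 6 + 6*(1/2))/(-1 + 1/2))*(1 + (-11 + 6 + 6*(1/2))/(-1 + 1/2)))**2 = (2*((-11 + 6 + 3)/(-1/2))*(1 + (-11 + 6 + 3)/(-1/2)))**2 = (2*(-2*(-2))*(1 - 2*(-2)))**2 = (2*4*(1 + 4))**2 = (2*4*5)**2 = 40**2 = 1600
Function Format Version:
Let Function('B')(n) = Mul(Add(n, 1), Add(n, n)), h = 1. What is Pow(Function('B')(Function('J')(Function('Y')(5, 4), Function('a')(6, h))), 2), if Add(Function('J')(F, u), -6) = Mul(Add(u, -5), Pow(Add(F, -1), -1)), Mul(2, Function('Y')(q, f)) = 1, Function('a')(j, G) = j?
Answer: 1600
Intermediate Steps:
Function('Y')(q, f) = Rational(1, 2) (Function('Y')(q, f) = Mul(Rational(1, 2), 1) = Rational(1, 2))
Function('J')(F, u) = Add(6, Mul(Pow(Add(-1, F), -1), Add(-5, u))) (Function('J')(F, u) = Add(6, Mul(Add(u, -5), Pow(Add(F, -1), -1))) = Add(6, Mul(Add(-5, u), Pow(Add(-1, F), -1))) = Add(6, Mul(Pow(Add(-1, F), -1), Add(-5, u))))
Function('B')(n) = Mul(2, n, Add(1, n)) (Function('B')(n) = Mul(Add(1, n), Mul(2, n)) = Mul(2, n, Add(1, n)))
Pow(Function('B')(Function('J')(Function('Y')(5, 4), Function('a')(6, h))), 2) = Pow(Mul(2, Mul(Pow(Add(-1, Rational(1, 2)), -1), Add(-11, 6, Mul(6, Rational(1, 2)))), Add(1, Mul(Pow(Add(-1, Rational(1, 2)), -1), Add(-11, 6, Mul(6, Rational(1, 2)))))), 2) = Pow(Mul(2, Mul(Pow(Rational(-1, 2), -1), Add(-11, 6, 3)), Add(1, Mul(Pow(Rational(-1, 2), -1), Add(-11, 6, 3)))), 2) = Pow(Mul(2, Mul(-2, -2), Add(1, Mul(-2, -2))), 2) = Pow(Mul(2, 4, Add(1, 4)), 2) = Pow(Mul(2, 4, 5), 2) = Pow(40, 2) = 1600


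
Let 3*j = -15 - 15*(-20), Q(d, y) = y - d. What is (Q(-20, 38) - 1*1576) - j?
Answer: -1613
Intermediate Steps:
j = 95 (j = (-15 - 15*(-20))/3 = (-15 + 300)/3 = (1/3)*285 = 95)
(Q(-20, 38) - 1*1576) - j = ((38 - 1*(-20)) - 1*1576) - 1*95 = ((38 + 20) - 1576) - 95 = (58 - 1576) - 95 = -1518 - 95 = -1613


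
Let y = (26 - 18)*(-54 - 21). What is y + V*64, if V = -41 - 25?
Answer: -4824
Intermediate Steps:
y = -600 (y = 8*(-75) = -600)
V = -66
y + V*64 = -600 - 66*64 = -600 - 4224 = -4824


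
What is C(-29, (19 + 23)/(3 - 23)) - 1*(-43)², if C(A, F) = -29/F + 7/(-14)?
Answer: -77099/42 ≈ -1835.7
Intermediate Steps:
C(A, F) = -½ - 29/F (C(A, F) = -29/F + 7*(-1/14) = -29/F - ½ = -½ - 29/F)
C(-29, (19 + 23)/(3 - 23)) - 1*(-43)² = (-58 - (19 + 23)/(3 - 23))/(2*(((19 + 23)/(3 - 23)))) - 1*(-43)² = (-58 - 42/(-20))/(2*((42/(-20)))) - 1*1849 = (-58 - 42*(-1)/20)/(2*((42*(-1/20)))) - 1849 = (-58 - 1*(-21/10))/(2*(-21/10)) - 1849 = (½)*(-10/21)*(-58 + 21/10) - 1849 = (½)*(-10/21)*(-559/10) - 1849 = 559/42 - 1849 = -77099/42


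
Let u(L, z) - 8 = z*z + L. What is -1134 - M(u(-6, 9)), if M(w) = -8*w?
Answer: -470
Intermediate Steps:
u(L, z) = 8 + L + z² (u(L, z) = 8 + (z*z + L) = 8 + (z² + L) = 8 + (L + z²) = 8 + L + z²)
-1134 - M(u(-6, 9)) = -1134 - (-8)*(8 - 6 + 9²) = -1134 - (-8)*(8 - 6 + 81) = -1134 - (-8)*83 = -1134 - 1*(-664) = -1134 + 664 = -470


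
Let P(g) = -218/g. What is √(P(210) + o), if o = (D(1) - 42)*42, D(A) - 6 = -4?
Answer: I*√18533445/105 ≈ 41.0*I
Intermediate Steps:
D(A) = 2 (D(A) = 6 - 4 = 2)
o = -1680 (o = (2 - 42)*42 = -40*42 = -1680)
√(P(210) + o) = √(-218/210 - 1680) = √(-218*1/210 - 1680) = √(-109/105 - 1680) = √(-176509/105) = I*√18533445/105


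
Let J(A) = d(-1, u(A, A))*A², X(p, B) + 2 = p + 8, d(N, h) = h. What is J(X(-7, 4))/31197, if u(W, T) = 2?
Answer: 2/31197 ≈ 6.4109e-5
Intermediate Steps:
X(p, B) = 6 + p (X(p, B) = -2 + (p + 8) = -2 + (8 + p) = 6 + p)
J(A) = 2*A²
J(X(-7, 4))/31197 = (2*(6 - 7)²)/31197 = (2*(-1)²)*(1/31197) = (2*1)*(1/31197) = 2*(1/31197) = 2/31197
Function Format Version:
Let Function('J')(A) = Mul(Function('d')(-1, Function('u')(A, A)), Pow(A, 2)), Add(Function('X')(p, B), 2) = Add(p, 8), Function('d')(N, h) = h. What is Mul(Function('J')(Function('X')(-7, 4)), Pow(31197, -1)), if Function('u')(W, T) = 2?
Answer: Rational(2, 31197) ≈ 6.4109e-5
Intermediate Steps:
Function('X')(p, B) = Add(6, p) (Function('X')(p, B) = Add(-2, Add(p, 8)) = Add(-2, Add(8, p)) = Add(6, p))
Function('J')(A) = Mul(2, Pow(A, 2))
Mul(Function('J')(Function('X')(-7, 4)), Pow(31197, -1)) = Mul(Mul(2, Pow(Add(6, -7), 2)), Pow(31197, -1)) = Mul(Mul(2, Pow(-1, 2)), Rational(1, 31197)) = Mul(Mul(2, 1), Rational(1, 31197)) = Mul(2, Rational(1, 31197)) = Rational(2, 31197)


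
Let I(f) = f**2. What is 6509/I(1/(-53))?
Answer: 18283781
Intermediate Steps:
6509/I(1/(-53)) = 6509/((1/(-53))**2) = 6509/((-1/53)**2) = 6509/(1/2809) = 6509*2809 = 18283781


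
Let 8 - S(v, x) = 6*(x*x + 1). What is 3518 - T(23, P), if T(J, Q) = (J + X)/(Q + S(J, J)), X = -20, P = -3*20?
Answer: 11370179/3232 ≈ 3518.0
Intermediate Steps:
P = -60
S(v, x) = 2 - 6*x² (S(v, x) = 8 - 6*(x*x + 1) = 8 - 6*(x² + 1) = 8 - 6*(1 + x²) = 8 - (6 + 6*x²) = 8 + (-6 - 6*x²) = 2 - 6*x²)
T(J, Q) = (-20 + J)/(2 + Q - 6*J²) (T(J, Q) = (J - 20)/(Q + (2 - 6*J²)) = (-20 + J)/(2 + Q - 6*J²))
3518 - T(23, P) = 3518 - (-20 + 23)/(2 - 60 - 6*23²) = 3518 - 3/(2 - 60 - 6*529) = 3518 - 3/(2 - 60 - 3174) = 3518 - 3/(-3232) = 3518 - (-1)*3/3232 = 3518 - 1*(-3/3232) = 3518 + 3/3232 = 11370179/3232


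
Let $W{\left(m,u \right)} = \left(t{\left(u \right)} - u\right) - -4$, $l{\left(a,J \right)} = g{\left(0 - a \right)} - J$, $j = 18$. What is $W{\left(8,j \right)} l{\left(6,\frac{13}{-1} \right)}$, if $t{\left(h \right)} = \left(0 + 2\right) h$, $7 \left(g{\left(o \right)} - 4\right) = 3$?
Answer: $\frac{2684}{7} \approx 383.43$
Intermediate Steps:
$g{\left(o \right)} = \frac{31}{7}$ ($g{\left(o \right)} = 4 + \frac{1}{7} \cdot 3 = 4 + \frac{3}{7} = \frac{31}{7}$)
$t{\left(h \right)} = 2 h$
$l{\left(a,J \right)} = \frac{31}{7} - J$
$W{\left(m,u \right)} = 4 + u$ ($W{\left(m,u \right)} = \left(2 u - u\right) - -4 = u + 4 = 4 + u$)
$W{\left(8,j \right)} l{\left(6,\frac{13}{-1} \right)} = \left(4 + 18\right) \left(\frac{31}{7} - \frac{13}{-1}\right) = 22 \left(\frac{31}{7} - 13 \left(-1\right)\right) = 22 \left(\frac{31}{7} - -13\right) = 22 \left(\frac{31}{7} + 13\right) = 22 \cdot \frac{122}{7} = \frac{2684}{7}$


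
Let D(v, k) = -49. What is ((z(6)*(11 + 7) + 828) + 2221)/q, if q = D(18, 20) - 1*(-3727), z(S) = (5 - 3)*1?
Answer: 3085/3678 ≈ 0.83877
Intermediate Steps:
z(S) = 2 (z(S) = 2*1 = 2)
q = 3678 (q = -49 - 1*(-3727) = -49 + 3727 = 3678)
((z(6)*(11 + 7) + 828) + 2221)/q = ((2*(11 + 7) + 828) + 2221)/3678 = ((2*18 + 828) + 2221)*(1/3678) = ((36 + 828) + 2221)*(1/3678) = (864 + 2221)*(1/3678) = 3085*(1/3678) = 3085/3678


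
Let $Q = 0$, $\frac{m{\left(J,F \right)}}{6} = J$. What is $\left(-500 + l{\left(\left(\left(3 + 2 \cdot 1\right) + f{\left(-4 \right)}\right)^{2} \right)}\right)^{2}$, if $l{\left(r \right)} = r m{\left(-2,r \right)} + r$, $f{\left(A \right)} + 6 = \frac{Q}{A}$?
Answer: $261121$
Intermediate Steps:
$m{\left(J,F \right)} = 6 J$
$f{\left(A \right)} = -6$ ($f{\left(A \right)} = -6 + \frac{0}{A} = -6 + 0 = -6$)
$l{\left(r \right)} = - 11 r$ ($l{\left(r \right)} = r 6 \left(-2\right) + r = r \left(-12\right) + r = - 12 r + r = - 11 r$)
$\left(-500 + l{\left(\left(\left(3 + 2 \cdot 1\right) + f{\left(-4 \right)}\right)^{2} \right)}\right)^{2} = \left(-500 - 11 \left(\left(3 + 2 \cdot 1\right) - 6\right)^{2}\right)^{2} = \left(-500 - 11 \left(\left(3 + 2\right) - 6\right)^{2}\right)^{2} = \left(-500 - 11 \left(5 - 6\right)^{2}\right)^{2} = \left(-500 - 11 \left(-1\right)^{2}\right)^{2} = \left(-500 - 11\right)^{2} = \left(-511\right)^{2} = 261121$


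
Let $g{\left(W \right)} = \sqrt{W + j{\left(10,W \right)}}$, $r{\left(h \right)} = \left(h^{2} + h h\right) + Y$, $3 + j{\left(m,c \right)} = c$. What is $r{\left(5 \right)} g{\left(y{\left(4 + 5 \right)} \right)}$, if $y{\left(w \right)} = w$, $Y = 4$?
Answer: $54 \sqrt{15} \approx 209.14$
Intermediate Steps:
$j{\left(m,c \right)} = -3 + c$
$r{\left(h \right)} = 4 + 2 h^{2}$ ($r{\left(h \right)} = \left(h^{2} + h h\right) + 4 = \left(h^{2} + h^{2}\right) + 4 = 2 h^{2} + 4 = 4 + 2 h^{2}$)
$g{\left(W \right)} = \sqrt{-3 + 2 W}$ ($g{\left(W \right)} = \sqrt{W + \left(-3 + W\right)} = \sqrt{-3 + 2 W}$)
$r{\left(5 \right)} g{\left(y{\left(4 + 5 \right)} \right)} = \left(4 + 2 \cdot 5^{2}\right) \sqrt{-3 + 2 \left(4 + 5\right)} = \left(4 + 2 \cdot 25\right) \sqrt{-3 + 2 \cdot 9} = \left(4 + 50\right) \sqrt{-3 + 18} = 54 \sqrt{15}$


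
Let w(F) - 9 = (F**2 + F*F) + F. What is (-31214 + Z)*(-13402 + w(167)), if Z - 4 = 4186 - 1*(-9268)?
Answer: -755553312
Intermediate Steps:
Z = 13458 (Z = 4 + (4186 - 1*(-9268)) = 4 + (4186 + 9268) = 4 + 13454 = 13458)
w(F) = 9 + F + 2*F**2 (w(F) = 9 + ((F**2 + F*F) + F) = 9 + ((F**2 + F**2) + F) = 9 + (2*F**2 + F) = 9 + (F + 2*F**2) = 9 + F + 2*F**2)
(-31214 + Z)*(-13402 + w(167)) = (-31214 + 13458)*(-13402 + (9 + 167 + 2*167**2)) = -17756*(-13402 + (9 + 167 + 2*27889)) = -17756*(-13402 + (9 + 167 + 55778)) = -17756*(-13402 + 55954) = -17756*42552 = -755553312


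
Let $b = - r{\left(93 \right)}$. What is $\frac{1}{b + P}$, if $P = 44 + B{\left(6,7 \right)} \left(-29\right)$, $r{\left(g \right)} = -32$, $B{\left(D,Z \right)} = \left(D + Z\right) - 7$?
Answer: $- \frac{1}{98} \approx -0.010204$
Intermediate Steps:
$B{\left(D,Z \right)} = -7 + D + Z$
$b = 32$ ($b = \left(-1\right) \left(-32\right) = 32$)
$P = -130$ ($P = 44 + \left(-7 + 6 + 7\right) \left(-29\right) = 44 + 6 \left(-29\right) = 44 - 174 = -130$)
$\frac{1}{b + P} = \frac{1}{32 - 130} = \frac{1}{-98} = - \frac{1}{98}$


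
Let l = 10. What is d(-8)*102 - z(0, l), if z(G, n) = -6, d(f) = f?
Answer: -810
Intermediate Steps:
d(-8)*102 - z(0, l) = -8*102 - 1*(-6) = -816 + 6 = -810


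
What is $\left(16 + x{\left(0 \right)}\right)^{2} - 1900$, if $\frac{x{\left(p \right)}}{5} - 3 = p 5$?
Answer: $-939$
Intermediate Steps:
$x{\left(p \right)} = 15 + 25 p$ ($x{\left(p \right)} = 15 + 5 p 5 = 15 + 5 \cdot 5 p = 15 + 25 p$)
$\left(16 + x{\left(0 \right)}\right)^{2} - 1900 = \left(16 + \left(15 + 25 \cdot 0\right)\right)^{2} - 1900 = \left(16 + \left(15 + 0\right)\right)^{2} - 1900 = \left(16 + 15\right)^{2} - 1900 = 31^{2} - 1900 = 961 - 1900 = -939$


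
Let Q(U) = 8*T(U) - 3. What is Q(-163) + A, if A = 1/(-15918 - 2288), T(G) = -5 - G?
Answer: 22957765/18206 ≈ 1261.0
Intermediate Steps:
A = -1/18206 (A = 1/(-18206) = -1/18206 ≈ -5.4927e-5)
Q(U) = -43 - 8*U (Q(U) = 8*(-5 - U) - 3 = (-40 - 8*U) - 3 = -43 - 8*U)
Q(-163) + A = (-43 - 8*(-163)) - 1/18206 = (-43 + 1304) - 1/18206 = 1261 - 1/18206 = 22957765/18206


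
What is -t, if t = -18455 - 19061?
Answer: 37516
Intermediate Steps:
t = -37516
-t = -1*(-37516) = 37516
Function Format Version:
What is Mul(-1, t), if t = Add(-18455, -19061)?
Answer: 37516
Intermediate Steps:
t = -37516
Mul(-1, t) = Mul(-1, -37516) = 37516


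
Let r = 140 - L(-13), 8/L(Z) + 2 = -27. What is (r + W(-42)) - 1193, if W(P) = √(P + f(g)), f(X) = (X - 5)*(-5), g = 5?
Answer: -30529/29 + I*√42 ≈ -1052.7 + 6.4807*I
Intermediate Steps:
L(Z) = -8/29 (L(Z) = 8/(-2 - 27) = 8/(-29) = 8*(-1/29) = -8/29)
f(X) = 25 - 5*X (f(X) = (-5 + X)*(-5) = 25 - 5*X)
W(P) = √P (W(P) = √(P + (25 - 5*5)) = √(P + (25 - 25)) = √(P + 0) = √P)
r = 4068/29 (r = 140 - 1*(-8/29) = 140 + 8/29 = 4068/29 ≈ 140.28)
(r + W(-42)) - 1193 = (4068/29 + √(-42)) - 1193 = (4068/29 + I*√42) - 1193 = -30529/29 + I*√42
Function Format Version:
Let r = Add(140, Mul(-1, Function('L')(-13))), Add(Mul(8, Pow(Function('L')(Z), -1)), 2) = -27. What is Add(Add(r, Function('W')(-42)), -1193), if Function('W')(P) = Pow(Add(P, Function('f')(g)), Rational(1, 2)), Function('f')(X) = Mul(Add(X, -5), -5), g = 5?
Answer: Add(Rational(-30529, 29), Mul(I, Pow(42, Rational(1, 2)))) ≈ Add(-1052.7, Mul(6.4807, I))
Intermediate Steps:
Function('L')(Z) = Rational(-8, 29) (Function('L')(Z) = Mul(8, Pow(Add(-2, -27), -1)) = Mul(8, Pow(-29, -1)) = Mul(8, Rational(-1, 29)) = Rational(-8, 29))
Function('f')(X) = Add(25, Mul(-5, X)) (Function('f')(X) = Mul(Add(-5, X), -5) = Add(25, Mul(-5, X)))
Function('W')(P) = Pow(P, Rational(1, 2)) (Function('W')(P) = Pow(Add(P, Add(25, Mul(-5, 5))), Rational(1, 2)) = Pow(Add(P, Add(25, -25)), Rational(1, 2)) = Pow(Add(P, 0), Rational(1, 2)) = Pow(P, Rational(1, 2)))
r = Rational(4068, 29) (r = Add(140, Mul(-1, Rational(-8, 29))) = Add(140, Rational(8, 29)) = Rational(4068, 29) ≈ 140.28)
Add(Add(r, Function('W')(-42)), -1193) = Add(Add(Rational(4068, 29), Pow(-42, Rational(1, 2))), -1193) = Add(Add(Rational(4068, 29), Mul(I, Pow(42, Rational(1, 2)))), -1193) = Add(Rational(-30529, 29), Mul(I, Pow(42, Rational(1, 2))))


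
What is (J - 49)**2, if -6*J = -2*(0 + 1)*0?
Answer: 2401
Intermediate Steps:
J = 0 (J = -(-1)*(0 + 1)*0/3 = -(-1)*1*0/3 = -(-1)*0/3 = -1/6*0 = 0)
(J - 49)**2 = (0 - 49)**2 = (-49)**2 = 2401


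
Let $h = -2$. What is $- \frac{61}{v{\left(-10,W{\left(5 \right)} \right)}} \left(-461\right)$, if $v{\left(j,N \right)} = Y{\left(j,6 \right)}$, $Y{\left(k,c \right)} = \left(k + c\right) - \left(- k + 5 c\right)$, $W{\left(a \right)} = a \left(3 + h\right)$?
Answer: $- \frac{28121}{44} \approx -639.11$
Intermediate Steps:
$W{\left(a \right)} = a$ ($W{\left(a \right)} = a \left(3 - 2\right) = a 1 = a$)
$Y{\left(k,c \right)} = - 4 c + 2 k$ ($Y{\left(k,c \right)} = \left(c + k\right) - \left(- k + 5 c\right) = - 4 c + 2 k$)
$v{\left(j,N \right)} = -24 + 2 j$ ($v{\left(j,N \right)} = \left(-4\right) 6 + 2 j = -24 + 2 j$)
$- \frac{61}{v{\left(-10,W{\left(5 \right)} \right)}} \left(-461\right) = - \frac{61}{-24 + 2 \left(-10\right)} \left(-461\right) = - \frac{61}{-24 - 20} \left(-461\right) = - \frac{61}{-44} \left(-461\right) = \left(-61\right) \left(- \frac{1}{44}\right) \left(-461\right) = \frac{61}{44} \left(-461\right) = - \frac{28121}{44}$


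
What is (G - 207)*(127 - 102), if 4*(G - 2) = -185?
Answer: -25125/4 ≈ -6281.3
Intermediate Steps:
G = -177/4 (G = 2 + (1/4)*(-185) = 2 - 185/4 = -177/4 ≈ -44.250)
(G - 207)*(127 - 102) = (-177/4 - 207)*(127 - 102) = -1005/4*25 = -25125/4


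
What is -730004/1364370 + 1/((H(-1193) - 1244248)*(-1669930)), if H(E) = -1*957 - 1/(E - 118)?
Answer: -199006404800256877981/371940932539507345140 ≈ -0.53505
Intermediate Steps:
H(E) = -957 - 1/(-118 + E)
-730004/1364370 + 1/((H(-1193) - 1244248)*(-1669930)) = -730004/1364370 + 1/((112925 - 957*(-1193))/(-118 - 1193) - 1244248*(-1669930)) = -730004*1/1364370 - 1/1669930/((112925 + 1141701)/(-1311) - 1244248) = -365002/682185 - 1/1669930/(-1/1311*1254626 - 1244248) = -365002/682185 - 1/1669930/(-1254626/1311 - 1244248) = -365002/682185 - 1/1669930/(-1632463754/1311) = -365002/682185 - 1311/1632463754*(-1/1669930) = -365002/682185 + 1311/2726100196717220 = -199006404800256877981/371940932539507345140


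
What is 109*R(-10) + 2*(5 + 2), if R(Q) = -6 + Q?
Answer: -1730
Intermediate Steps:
109*R(-10) + 2*(5 + 2) = 109*(-6 - 10) + 2*(5 + 2) = 109*(-16) + 2*7 = -1744 + 14 = -1730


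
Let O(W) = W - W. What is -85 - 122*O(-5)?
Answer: -85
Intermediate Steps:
O(W) = 0
-85 - 122*O(-5) = -85 - 122*0 = -85 + 0 = -85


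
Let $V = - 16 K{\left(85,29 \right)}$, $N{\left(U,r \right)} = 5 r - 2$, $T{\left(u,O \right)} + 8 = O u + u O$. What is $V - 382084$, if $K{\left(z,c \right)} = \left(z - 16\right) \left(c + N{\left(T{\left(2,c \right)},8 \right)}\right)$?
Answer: $-456052$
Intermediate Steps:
$T{\left(u,O \right)} = -8 + 2 O u$ ($T{\left(u,O \right)} = -8 + \left(O u + u O\right) = -8 + \left(O u + O u\right) = -8 + 2 O u$)
$N{\left(U,r \right)} = -2 + 5 r$
$K{\left(z,c \right)} = \left(-16 + z\right) \left(38 + c\right)$ ($K{\left(z,c \right)} = \left(z - 16\right) \left(c + \left(-2 + 5 \cdot 8\right)\right) = \left(-16 + z\right) \left(c + \left(-2 + 40\right)\right) = \left(-16 + z\right) \left(c + 38\right) = \left(-16 + z\right) \left(38 + c\right)$)
$V = -73968$ ($V = - 16 \left(-608 - 464 + 38 \cdot 85 + 29 \cdot 85\right) = - 16 \left(-608 - 464 + 3230 + 2465\right) = \left(-16\right) 4623 = -73968$)
$V - 382084 = -73968 - 382084 = -456052$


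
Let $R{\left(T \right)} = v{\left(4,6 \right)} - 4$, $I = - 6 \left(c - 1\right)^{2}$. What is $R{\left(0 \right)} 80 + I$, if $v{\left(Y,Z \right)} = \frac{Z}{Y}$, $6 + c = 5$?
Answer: $-224$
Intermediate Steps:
$c = -1$ ($c = -6 + 5 = -1$)
$I = -24$ ($I = - 6 \left(-1 - 1\right)^{2} = - 6 \left(-2\right)^{2} = \left(-6\right) 4 = -24$)
$R{\left(T \right)} = - \frac{5}{2}$ ($R{\left(T \right)} = \frac{6}{4} - 4 = 6 \cdot \frac{1}{4} - 4 = \frac{3}{2} - 4 = - \frac{5}{2}$)
$R{\left(0 \right)} 80 + I = \left(- \frac{5}{2}\right) 80 - 24 = -200 - 24 = -224$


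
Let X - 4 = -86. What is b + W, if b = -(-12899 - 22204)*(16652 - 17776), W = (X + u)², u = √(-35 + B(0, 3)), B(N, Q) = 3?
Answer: -39449080 - 656*I*√2 ≈ -3.9449e+7 - 927.72*I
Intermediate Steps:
X = -82 (X = 4 - 86 = -82)
u = 4*I*√2 (u = √(-35 + 3) = √(-32) = 4*I*√2 ≈ 5.6569*I)
W = (-82 + 4*I*√2)² ≈ 6692.0 - 927.72*I
b = -39455772 (b = -(-35103)*(-1124) = -1*39455772 = -39455772)
b + W = -39455772 + (6692 - 656*I*√2) = -39449080 - 656*I*√2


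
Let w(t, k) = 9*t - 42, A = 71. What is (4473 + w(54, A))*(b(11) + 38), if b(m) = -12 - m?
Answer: 73755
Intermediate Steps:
w(t, k) = -42 + 9*t
(4473 + w(54, A))*(b(11) + 38) = (4473 + (-42 + 9*54))*((-12 - 1*11) + 38) = (4473 + (-42 + 486))*((-12 - 11) + 38) = (4473 + 444)*(-23 + 38) = 4917*15 = 73755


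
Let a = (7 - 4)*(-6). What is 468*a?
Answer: -8424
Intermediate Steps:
a = -18 (a = 3*(-6) = -18)
468*a = 468*(-18) = -8424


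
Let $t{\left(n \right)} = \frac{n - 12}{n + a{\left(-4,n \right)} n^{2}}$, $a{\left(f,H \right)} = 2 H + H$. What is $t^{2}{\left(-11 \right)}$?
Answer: $\frac{529}{16032016} \approx 3.2996 \cdot 10^{-5}$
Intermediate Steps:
$a{\left(f,H \right)} = 3 H$
$t{\left(n \right)} = \frac{-12 + n}{n + 3 n^{3}}$ ($t{\left(n \right)} = \frac{n - 12}{n + 3 n n^{2}} = \frac{-12 + n}{n + 3 n^{3}}$)
$t^{2}{\left(-11 \right)} = \left(\frac{-12 - 11}{-11 + 3 \left(-11\right)^{3}}\right)^{2} = \left(\frac{1}{-11 + 3 \left(-1331\right)} \left(-23\right)\right)^{2} = \left(\frac{1}{-11 - 3993} \left(-23\right)\right)^{2} = \left(\frac{1}{-4004} \left(-23\right)\right)^{2} = \left(\left(- \frac{1}{4004}\right) \left(-23\right)\right)^{2} = \left(\frac{23}{4004}\right)^{2} = \frac{529}{16032016}$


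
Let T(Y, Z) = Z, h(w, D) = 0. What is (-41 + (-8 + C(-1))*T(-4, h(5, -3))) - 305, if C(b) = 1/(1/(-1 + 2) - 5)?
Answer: -346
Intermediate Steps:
C(b) = -¼ (C(b) = 1/(1/1 - 5) = 1/(1 - 5) = 1/(-4) = -¼)
(-41 + (-8 + C(-1))*T(-4, h(5, -3))) - 305 = (-41 + (-8 - ¼)*0) - 305 = (-41 - 33/4*0) - 305 = (-41 + 0) - 305 = -41 - 305 = -346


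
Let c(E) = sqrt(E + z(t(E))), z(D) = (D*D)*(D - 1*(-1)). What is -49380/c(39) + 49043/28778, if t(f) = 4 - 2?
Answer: 49043/28778 - 16460*sqrt(51)/17 ≈ -6912.9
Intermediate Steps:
t(f) = 2
z(D) = D**2*(1 + D) (z(D) = D**2*(D + 1) = D**2*(1 + D))
c(E) = sqrt(12 + E) (c(E) = sqrt(E + 2**2*(1 + 2)) = sqrt(E + 4*3) = sqrt(E + 12) = sqrt(12 + E))
-49380/c(39) + 49043/28778 = -49380/sqrt(12 + 39) + 49043/28778 = -49380*sqrt(51)/51 + 49043*(1/28778) = -16460*sqrt(51)/17 + 49043/28778 = 49043/28778 - 16460*sqrt(51)/17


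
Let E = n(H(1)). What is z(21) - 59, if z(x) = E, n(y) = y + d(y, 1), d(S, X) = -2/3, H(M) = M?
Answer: -176/3 ≈ -58.667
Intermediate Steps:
d(S, X) = -⅔ (d(S, X) = -2*⅓ = -⅔)
n(y) = -⅔ + y (n(y) = y - ⅔ = -⅔ + y)
E = ⅓ (E = -⅔ + 1 = ⅓ ≈ 0.33333)
z(x) = ⅓
z(21) - 59 = ⅓ - 59 = -176/3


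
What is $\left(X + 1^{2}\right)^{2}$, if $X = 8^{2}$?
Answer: $4225$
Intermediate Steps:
$X = 64$
$\left(X + 1^{2}\right)^{2} = \left(64 + 1^{2}\right)^{2} = \left(64 + 1\right)^{2} = 65^{2} = 4225$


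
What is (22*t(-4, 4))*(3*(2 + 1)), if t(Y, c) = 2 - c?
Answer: -396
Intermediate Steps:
(22*t(-4, 4))*(3*(2 + 1)) = (22*(2 - 1*4))*(3*(2 + 1)) = (22*(2 - 4))*(3*3) = (22*(-2))*9 = -44*9 = -396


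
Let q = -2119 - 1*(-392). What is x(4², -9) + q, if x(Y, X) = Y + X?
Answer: -1720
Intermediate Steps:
x(Y, X) = X + Y
q = -1727 (q = -2119 + 392 = -1727)
x(4², -9) + q = (-9 + 4²) - 1727 = (-9 + 16) - 1727 = 7 - 1727 = -1720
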